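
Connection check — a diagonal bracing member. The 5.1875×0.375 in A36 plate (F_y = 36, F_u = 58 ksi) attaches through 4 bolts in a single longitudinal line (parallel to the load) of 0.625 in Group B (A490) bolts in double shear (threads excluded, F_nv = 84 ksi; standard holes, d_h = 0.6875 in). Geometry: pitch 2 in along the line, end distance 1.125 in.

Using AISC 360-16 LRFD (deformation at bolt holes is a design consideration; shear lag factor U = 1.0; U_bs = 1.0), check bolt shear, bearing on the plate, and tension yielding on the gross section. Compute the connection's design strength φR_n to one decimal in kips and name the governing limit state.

63.0 kips (gross-section yield governs)

Bolt shear: A_b = π(0.625)²/4 = 0.3068 in². φR_n = 0.75 × 84 × 0.3068 × 4 × 2 = 154.6 kips.
Bearing (0.375 in plate, F_u = 58 ksi): end bolts L_c = 1.125 − 0.6875/2 = 0.78125, R_n = min(1.2×0.78125×0.375×58, 2.4×0.625×0.375×58) = 20.391 kips/bolt; interior L_c = 2 − 0.6875 = 1.3125, R_n = 32.625 kips/bolt. φR_n = 0.75 × (1×20.391 + 3×32.625) = 88.7 kips.
Tension yield (gross): A_g = 5.1875×0.375 = 1.9453 in². φR_n = 0.90 × 36 × 1.9453 = 63.0 kips.
Governing: min(154.6, 88.7, 63.0) = 63.0 kips → gross-section yield.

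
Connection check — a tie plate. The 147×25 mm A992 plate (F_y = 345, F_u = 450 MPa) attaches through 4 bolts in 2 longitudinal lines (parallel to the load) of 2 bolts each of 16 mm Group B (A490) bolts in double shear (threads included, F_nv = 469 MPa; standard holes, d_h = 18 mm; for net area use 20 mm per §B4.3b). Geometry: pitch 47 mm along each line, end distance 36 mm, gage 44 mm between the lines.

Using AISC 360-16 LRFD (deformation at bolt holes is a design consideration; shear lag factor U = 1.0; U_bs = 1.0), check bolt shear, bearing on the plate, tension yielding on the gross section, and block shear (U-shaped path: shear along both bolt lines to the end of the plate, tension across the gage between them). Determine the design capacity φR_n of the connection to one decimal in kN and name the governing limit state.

565.8 kN (bolt shear governs)

Bolt shear: A_b = π(16)²/4 = 201.06 mm². φR_n = 0.75 × 469 × 201.06 × 4 × 2 = 565.8 kN.
Bearing (25 mm plate, F_u = 450 MPa): end bolts L_c = 36 − 18/2 = 27, R_n = min(1.2×27×25×450, 2.4×16×25×450) = 364.5 kN/bolt; interior L_c = 47 − 18 = 29, R_n = 391.5 kN/bolt. φR_n = 0.75 × (2×364.5 + 2×391.5) = 1134.0 kN.
Tension yield (gross): A_g = 147×25 = 3675 mm². φR_n = 0.90 × 345 × 3675 = 1141.1 kN.
Block shear: shear path 2×[36+1×47] = 2×83 mm, A_gv = 4150, A_nv = 2×(83 − 1.5×20)×25 = 2650 mm²; tension across gage: (44 − 1×20)×25 = 600 mm². R_n = min(0.6×450×2650, 0.6×345×4150) + 1.0×450×600 = min(715.5, 859.05) + 270 = 985.5 kN. φR_n = 0.75 × 985.5 = 739.1 kN.
Governing: min(565.8, 1134.0, 1141.1, 739.1) = 565.8 kN → bolt shear.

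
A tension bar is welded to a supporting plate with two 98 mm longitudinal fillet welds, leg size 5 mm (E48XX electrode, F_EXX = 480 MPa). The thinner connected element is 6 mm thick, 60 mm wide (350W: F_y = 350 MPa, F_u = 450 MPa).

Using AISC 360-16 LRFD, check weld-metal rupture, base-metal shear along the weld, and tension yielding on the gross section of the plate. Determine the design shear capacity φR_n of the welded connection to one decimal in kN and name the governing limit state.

113.4 kN (gross-section yield governs)

Weld metal: throat = 0.707×5 = 3.535 mm, L = 2×98 = 196 mm. φR_n = 0.75 × 0.6 × 480 × 3.535 × 196 = 149.7 kN.
Base metal shear (6 mm plate): yield φR_n = 1.0×0.6×350×6×196 = 247.0 kN; rupture φR_n = 0.75×0.6×450×6×196 = 238.1 kN; take 238.1 kN (rupture).
Tension yield (gross): A_g = 60×6 = 360 mm². φR_n = 0.90 × 350 × 360 = 113.4 kN.
Governing: min(149.7, 238.1, 113.4) = 113.4 kN → gross-section yield.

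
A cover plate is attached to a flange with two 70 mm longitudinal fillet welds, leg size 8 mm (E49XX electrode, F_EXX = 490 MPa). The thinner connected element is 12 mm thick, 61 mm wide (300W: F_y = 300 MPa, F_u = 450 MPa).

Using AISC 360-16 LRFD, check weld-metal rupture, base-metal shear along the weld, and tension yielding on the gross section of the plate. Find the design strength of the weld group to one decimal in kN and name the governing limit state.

174.6 kN (weld metal governs)

Weld metal: throat = 0.707×8 = 5.656 mm, L = 2×70 = 140 mm. φR_n = 0.75 × 0.6 × 490 × 5.656 × 140 = 174.6 kN.
Base metal shear (12 mm plate): yield φR_n = 1.0×0.6×300×12×140 = 302.4 kN; rupture φR_n = 0.75×0.6×450×12×140 = 340.2 kN; take 302.4 kN (yield).
Tension yield (gross): A_g = 61×12 = 732 mm². φR_n = 0.90 × 300 × 732 = 197.6 kN.
Governing: min(174.6, 302.4, 197.6) = 174.6 kN → weld metal.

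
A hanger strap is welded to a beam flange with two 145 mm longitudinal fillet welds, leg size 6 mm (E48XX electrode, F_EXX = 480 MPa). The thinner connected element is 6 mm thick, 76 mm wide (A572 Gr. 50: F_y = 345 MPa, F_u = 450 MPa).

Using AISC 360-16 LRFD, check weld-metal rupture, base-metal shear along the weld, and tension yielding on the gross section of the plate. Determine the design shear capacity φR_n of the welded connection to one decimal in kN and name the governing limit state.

141.6 kN (gross-section yield governs)

Weld metal: throat = 0.707×6 = 4.242 mm, L = 2×145 = 290 mm. φR_n = 0.75 × 0.6 × 480 × 4.242 × 290 = 265.7 kN.
Base metal shear (6 mm plate): yield φR_n = 1.0×0.6×345×6×290 = 360.2 kN; rupture φR_n = 0.75×0.6×450×6×290 = 352.4 kN; take 352.4 kN (rupture).
Tension yield (gross): A_g = 76×6 = 456 mm². φR_n = 0.90 × 345 × 456 = 141.6 kN.
Governing: min(265.7, 352.4, 141.6) = 141.6 kN → gross-section yield.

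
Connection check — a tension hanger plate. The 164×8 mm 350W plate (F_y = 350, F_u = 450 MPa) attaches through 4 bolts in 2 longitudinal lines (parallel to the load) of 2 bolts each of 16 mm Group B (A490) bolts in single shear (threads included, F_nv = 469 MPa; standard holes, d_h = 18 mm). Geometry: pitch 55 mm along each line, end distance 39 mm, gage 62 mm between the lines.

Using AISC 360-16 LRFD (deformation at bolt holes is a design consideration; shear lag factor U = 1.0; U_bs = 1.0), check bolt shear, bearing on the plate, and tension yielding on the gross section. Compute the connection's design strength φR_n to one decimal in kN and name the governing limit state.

Bolt shear: A_b = π(16)²/4 = 201.06 mm². φR_n = 0.75 × 469 × 201.06 × 4 × 1 = 282.9 kN.
Bearing (8 mm plate, F_u = 450 MPa): end bolts L_c = 39 − 18/2 = 30, R_n = min(1.2×30×8×450, 2.4×16×8×450) = 129.6 kN/bolt; interior L_c = 55 − 18 = 37, R_n = 138.24 kN/bolt. φR_n = 0.75 × (2×129.6 + 2×138.24) = 401.8 kN.
Tension yield (gross): A_g = 164×8 = 1312 mm². φR_n = 0.90 × 350 × 1312 = 413.3 kN.
Governing: min(282.9, 401.8, 413.3) = 282.9 kN → bolt shear.

282.9 kN (bolt shear governs)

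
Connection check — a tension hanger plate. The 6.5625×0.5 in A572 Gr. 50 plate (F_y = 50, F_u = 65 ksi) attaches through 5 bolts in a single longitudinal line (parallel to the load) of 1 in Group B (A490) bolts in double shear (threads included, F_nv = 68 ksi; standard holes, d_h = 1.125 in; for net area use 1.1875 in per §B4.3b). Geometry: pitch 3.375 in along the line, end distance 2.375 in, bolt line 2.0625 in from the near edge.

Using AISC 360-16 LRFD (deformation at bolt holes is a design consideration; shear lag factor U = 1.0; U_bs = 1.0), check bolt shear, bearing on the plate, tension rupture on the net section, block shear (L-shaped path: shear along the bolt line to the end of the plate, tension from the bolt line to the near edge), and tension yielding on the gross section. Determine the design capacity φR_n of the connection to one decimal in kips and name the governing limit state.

131.0 kips (net-section rupture governs)

Bolt shear: A_b = π(1)²/4 = 0.7854 in². φR_n = 0.75 × 68 × 0.7854 × 5 × 2 = 400.6 kips.
Bearing (0.5 in plate, F_u = 65 ksi): end bolts L_c = 2.375 − 1.125/2 = 1.8125, R_n = min(1.2×1.8125×0.5×65, 2.4×1×0.5×65) = 70.688 kips/bolt; interior L_c = 3.375 − 1.125 = 2.25, R_n = 78 kips/bolt. φR_n = 0.75 × (1×70.688 + 4×78) = 287.0 kips.
Tension rupture (net): A_n = (6.5625 − 1×1.1875)×0.5 = 2.6875 in² (U = 1.0, A_e = A_n). φR_n = 0.75 × 65 × 2.6875 = 131.0 kips.
Block shear: shear path 1×[2.375+4×3.375] = 1×15.875 in, A_gv = 7.9375, A_nv = 1×(15.875 − 4.5×1.1875)×0.5 = 5.2656 in²; tension to near edge: (2.0625 − 0.5×1.1875)×0.5 = 0.73438 in². R_n = min(0.6×65×5.2656, 0.6×50×7.9375) + 1.0×65×0.73438 = min(205.36, 238.13) + 47.735 = 253.1 kips. φR_n = 0.75 × 253.1 = 189.8 kips.
Tension yield (gross): A_g = 6.5625×0.5 = 3.2813 in². φR_n = 0.90 × 50 × 3.2813 = 147.7 kips.
Governing: min(400.6, 287.0, 131.0, 189.8, 147.7) = 131.0 kips → net-section rupture.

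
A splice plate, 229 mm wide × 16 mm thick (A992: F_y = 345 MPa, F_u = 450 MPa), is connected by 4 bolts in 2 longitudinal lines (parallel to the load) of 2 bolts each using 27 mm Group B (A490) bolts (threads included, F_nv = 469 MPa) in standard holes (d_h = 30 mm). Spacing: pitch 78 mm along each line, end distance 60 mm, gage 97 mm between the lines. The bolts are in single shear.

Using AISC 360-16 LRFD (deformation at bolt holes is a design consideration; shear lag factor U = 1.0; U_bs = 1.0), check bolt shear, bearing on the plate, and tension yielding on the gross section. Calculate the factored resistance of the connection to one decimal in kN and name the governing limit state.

Bolt shear: A_b = π(27)²/4 = 572.56 mm². φR_n = 0.75 × 469 × 572.56 × 4 × 1 = 805.6 kN.
Bearing (16 mm plate, F_u = 450 MPa): end bolts L_c = 60 − 30/2 = 45, R_n = min(1.2×45×16×450, 2.4×27×16×450) = 388.8 kN/bolt; interior L_c = 78 − 30 = 48, R_n = 414.72 kN/bolt. φR_n = 0.75 × (2×388.8 + 2×414.72) = 1205.3 kN.
Tension yield (gross): A_g = 229×16 = 3664 mm². φR_n = 0.90 × 345 × 3664 = 1137.7 kN.
Governing: min(805.6, 1205.3, 1137.7) = 805.6 kN → bolt shear.

805.6 kN (bolt shear governs)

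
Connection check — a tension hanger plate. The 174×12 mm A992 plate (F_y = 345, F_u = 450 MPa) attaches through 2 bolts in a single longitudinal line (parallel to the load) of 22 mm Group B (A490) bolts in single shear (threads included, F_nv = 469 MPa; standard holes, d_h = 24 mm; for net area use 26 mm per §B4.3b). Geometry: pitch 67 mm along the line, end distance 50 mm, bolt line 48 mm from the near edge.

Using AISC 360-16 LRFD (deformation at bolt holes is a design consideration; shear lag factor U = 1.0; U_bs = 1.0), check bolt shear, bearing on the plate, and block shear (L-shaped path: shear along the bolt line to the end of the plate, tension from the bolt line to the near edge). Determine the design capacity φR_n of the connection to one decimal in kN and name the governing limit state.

267.4 kN (bolt shear governs)

Bolt shear: A_b = π(22)²/4 = 380.13 mm². φR_n = 0.75 × 469 × 380.13 × 2 × 1 = 267.4 kN.
Bearing (12 mm plate, F_u = 450 MPa): end bolts L_c = 50 − 24/2 = 38, R_n = min(1.2×38×12×450, 2.4×22×12×450) = 246.24 kN/bolt; interior L_c = 67 − 24 = 43, R_n = 278.64 kN/bolt. φR_n = 0.75 × (1×246.24 + 1×278.64) = 393.7 kN.
Block shear: shear path 1×[50+1×67] = 1×117 mm, A_gv = 1404, A_nv = 1×(117 − 1.5×26)×12 = 936 mm²; tension to near edge: (48 − 0.5×26)×12 = 420 mm². R_n = min(0.6×450×936, 0.6×345×1404) + 1.0×450×420 = min(252.72, 290.63) + 189 = 441.72 kN. φR_n = 0.75 × 441.72 = 331.3 kN.
Governing: min(267.4, 393.7, 331.3) = 267.4 kN → bolt shear.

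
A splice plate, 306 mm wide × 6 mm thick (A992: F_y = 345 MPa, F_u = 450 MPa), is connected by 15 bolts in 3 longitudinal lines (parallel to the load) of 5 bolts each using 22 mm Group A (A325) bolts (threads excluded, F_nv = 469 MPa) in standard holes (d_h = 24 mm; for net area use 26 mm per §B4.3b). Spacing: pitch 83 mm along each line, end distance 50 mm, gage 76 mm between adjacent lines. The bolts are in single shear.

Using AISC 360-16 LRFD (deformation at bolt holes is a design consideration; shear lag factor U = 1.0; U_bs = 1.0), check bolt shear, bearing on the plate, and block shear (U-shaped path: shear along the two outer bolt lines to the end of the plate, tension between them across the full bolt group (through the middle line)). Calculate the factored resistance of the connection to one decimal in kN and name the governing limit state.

Bolt shear: A_b = π(22)²/4 = 380.13 mm². φR_n = 0.75 × 469 × 380.13 × 15 × 1 = 2005.7 kN.
Bearing (6 mm plate, F_u = 450 MPa): end bolts L_c = 50 − 24/2 = 38, R_n = min(1.2×38×6×450, 2.4×22×6×450) = 123.12 kN/bolt; interior L_c = 83 − 24 = 59, R_n = 142.56 kN/bolt. φR_n = 0.75 × (3×123.12 + 12×142.56) = 1560.1 kN.
Block shear: shear path 2×[50+4×83] = 2×382 mm, A_gv = 4584, A_nv = 2×(382 − 4.5×26)×6 = 3180 mm²; tension across gage: (152 − 2×26)×6 = 600 mm². R_n = min(0.6×450×3180, 0.6×345×4584) + 1.0×450×600 = min(858.6, 948.89) + 270 = 1128.6 kN. φR_n = 0.75 × 1128.6 = 846.5 kN.
Governing: min(2005.7, 1560.1, 846.5) = 846.5 kN → block shear.

846.5 kN (block shear governs)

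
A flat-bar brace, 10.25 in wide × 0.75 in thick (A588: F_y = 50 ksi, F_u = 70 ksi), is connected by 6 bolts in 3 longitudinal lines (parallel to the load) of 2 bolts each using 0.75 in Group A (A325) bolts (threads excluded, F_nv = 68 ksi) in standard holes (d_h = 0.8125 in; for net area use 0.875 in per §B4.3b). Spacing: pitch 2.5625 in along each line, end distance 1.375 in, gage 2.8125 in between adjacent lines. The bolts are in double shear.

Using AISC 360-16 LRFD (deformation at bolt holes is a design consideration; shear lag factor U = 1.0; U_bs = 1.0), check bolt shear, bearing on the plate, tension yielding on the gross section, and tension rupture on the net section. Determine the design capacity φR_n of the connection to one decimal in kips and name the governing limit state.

Bolt shear: A_b = π(0.75)²/4 = 0.44179 in². φR_n = 0.75 × 68 × 0.44179 × 6 × 2 = 270.4 kips.
Bearing (0.75 in plate, F_u = 70 ksi): end bolts L_c = 1.375 − 0.8125/2 = 0.96875, R_n = min(1.2×0.96875×0.75×70, 2.4×0.75×0.75×70) = 61.031 kips/bolt; interior L_c = 2.5625 − 0.8125 = 1.75, R_n = 94.5 kips/bolt. φR_n = 0.75 × (3×61.031 + 3×94.5) = 349.9 kips.
Tension yield (gross): A_g = 10.25×0.75 = 7.6875 in². φR_n = 0.90 × 50 × 7.6875 = 345.9 kips.
Tension rupture (net): A_n = (10.25 − 3×0.875)×0.75 = 5.7188 in² (U = 1.0, A_e = A_n). φR_n = 0.75 × 70 × 5.7188 = 300.2 kips.
Governing: min(270.4, 349.9, 345.9, 300.2) = 270.4 kips → bolt shear.

270.4 kips (bolt shear governs)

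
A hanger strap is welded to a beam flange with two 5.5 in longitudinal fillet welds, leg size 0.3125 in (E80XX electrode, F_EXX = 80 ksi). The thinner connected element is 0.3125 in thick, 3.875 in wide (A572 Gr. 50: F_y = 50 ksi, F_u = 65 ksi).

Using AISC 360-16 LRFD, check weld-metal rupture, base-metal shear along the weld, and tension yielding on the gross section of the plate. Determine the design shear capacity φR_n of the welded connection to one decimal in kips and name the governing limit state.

Weld metal: throat = 0.707×0.3125 = 0.22094 in, L = 2×5.5 = 11 in. φR_n = 0.75 × 0.6 × 80 × 0.22094 × 11 = 87.5 kips.
Base metal shear (0.3125 in plate): yield φR_n = 1.0×0.6×50×0.3125×11 = 103.1 kips; rupture φR_n = 0.75×0.6×65×0.3125×11 = 100.5 kips; take 100.5 kips (rupture).
Tension yield (gross): A_g = 3.875×0.3125 = 1.2109 in². φR_n = 0.90 × 50 × 1.2109 = 54.5 kips.
Governing: min(87.5, 100.5, 54.5) = 54.5 kips → gross-section yield.

54.5 kips (gross-section yield governs)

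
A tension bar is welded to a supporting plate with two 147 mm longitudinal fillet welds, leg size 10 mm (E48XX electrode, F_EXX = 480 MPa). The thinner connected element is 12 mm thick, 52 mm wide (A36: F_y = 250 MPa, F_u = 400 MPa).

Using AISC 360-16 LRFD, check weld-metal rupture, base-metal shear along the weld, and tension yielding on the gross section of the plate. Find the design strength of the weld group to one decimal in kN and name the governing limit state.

Weld metal: throat = 0.707×10 = 7.07 mm, L = 2×147 = 294 mm. φR_n = 0.75 × 0.6 × 480 × 7.07 × 294 = 449.0 kN.
Base metal shear (12 mm plate): yield φR_n = 1.0×0.6×250×12×294 = 529.2 kN; rupture φR_n = 0.75×0.6×400×12×294 = 635.0 kN; take 529.2 kN (yield).
Tension yield (gross): A_g = 52×12 = 624 mm². φR_n = 0.90 × 250 × 624 = 140.4 kN.
Governing: min(449.0, 529.2, 140.4) = 140.4 kN → gross-section yield.

140.4 kN (gross-section yield governs)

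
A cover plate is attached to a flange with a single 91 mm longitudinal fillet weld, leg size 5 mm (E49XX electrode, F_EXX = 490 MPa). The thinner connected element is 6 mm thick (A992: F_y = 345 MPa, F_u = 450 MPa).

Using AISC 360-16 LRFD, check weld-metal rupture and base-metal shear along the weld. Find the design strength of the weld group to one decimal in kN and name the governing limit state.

70.9 kN (weld metal governs)

Weld metal: throat = 0.707×5 = 3.535 mm, L = 91 mm. φR_n = 0.75 × 0.6 × 490 × 3.535 × 91 = 70.9 kN.
Base metal shear (6 mm plate): yield φR_n = 1.0×0.6×345×6×91 = 113.0 kN; rupture φR_n = 0.75×0.6×450×6×91 = 110.6 kN; take 110.6 kN (rupture).
Governing: min(70.9, 110.6) = 70.9 kN → weld metal.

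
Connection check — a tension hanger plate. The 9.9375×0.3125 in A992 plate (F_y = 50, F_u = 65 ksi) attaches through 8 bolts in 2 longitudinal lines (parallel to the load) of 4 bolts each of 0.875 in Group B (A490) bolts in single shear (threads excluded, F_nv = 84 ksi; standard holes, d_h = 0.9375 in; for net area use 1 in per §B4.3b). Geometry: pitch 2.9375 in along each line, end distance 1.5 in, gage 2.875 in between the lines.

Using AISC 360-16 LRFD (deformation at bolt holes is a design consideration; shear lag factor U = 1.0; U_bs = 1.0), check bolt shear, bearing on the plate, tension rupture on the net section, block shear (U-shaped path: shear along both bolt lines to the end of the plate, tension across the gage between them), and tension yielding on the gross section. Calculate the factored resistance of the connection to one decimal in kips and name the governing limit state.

Bolt shear: A_b = π(0.875)²/4 = 0.60132 in². φR_n = 0.75 × 84 × 0.60132 × 8 × 1 = 303.1 kips.
Bearing (0.3125 in plate, F_u = 65 ksi): end bolts L_c = 1.5 − 0.9375/2 = 1.03125, R_n = min(1.2×1.03125×0.3125×65, 2.4×0.875×0.3125×65) = 25.137 kips/bolt; interior L_c = 2.9375 − 0.9375 = 2, R_n = 42.656 kips/bolt. φR_n = 0.75 × (2×25.137 + 6×42.656) = 229.7 kips.
Tension rupture (net): A_n = (9.9375 − 2×1)×0.3125 = 2.4805 in² (U = 1.0, A_e = A_n). φR_n = 0.75 × 65 × 2.4805 = 120.9 kips.
Block shear: shear path 2×[1.5+3×2.9375] = 2×10.3125 in, A_gv = 6.4453, A_nv = 2×(10.3125 − 3.5×1)×0.3125 = 4.2578 in²; tension across gage: (2.875 − 1×1)×0.3125 = 0.58594 in². R_n = min(0.6×65×4.2578, 0.6×50×6.4453) + 1.0×65×0.58594 = min(166.05, 193.36) + 38.086 = 204.14 kips. φR_n = 0.75 × 204.14 = 153.1 kips.
Tension yield (gross): A_g = 9.9375×0.3125 = 3.1055 in². φR_n = 0.90 × 50 × 3.1055 = 139.7 kips.
Governing: min(303.1, 229.7, 120.9, 153.1, 139.7) = 120.9 kips → net-section rupture.

120.9 kips (net-section rupture governs)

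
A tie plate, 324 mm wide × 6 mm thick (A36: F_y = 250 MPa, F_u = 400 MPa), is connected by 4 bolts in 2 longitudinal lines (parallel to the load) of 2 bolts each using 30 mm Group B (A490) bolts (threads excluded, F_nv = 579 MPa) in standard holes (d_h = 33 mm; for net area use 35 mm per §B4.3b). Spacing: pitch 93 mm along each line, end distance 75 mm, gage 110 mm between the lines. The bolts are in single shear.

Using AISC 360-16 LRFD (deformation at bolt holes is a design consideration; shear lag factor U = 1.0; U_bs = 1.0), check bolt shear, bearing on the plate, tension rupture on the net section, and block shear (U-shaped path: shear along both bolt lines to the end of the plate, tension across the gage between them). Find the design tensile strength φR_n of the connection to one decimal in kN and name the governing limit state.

Bolt shear: A_b = π(30)²/4 = 706.86 mm². φR_n = 0.75 × 579 × 706.86 × 4 × 1 = 1227.8 kN.
Bearing (6 mm plate, F_u = 400 MPa): end bolts L_c = 75 − 33/2 = 58.5, R_n = min(1.2×58.5×6×400, 2.4×30×6×400) = 168.48 kN/bolt; interior L_c = 93 − 33 = 60, R_n = 172.8 kN/bolt. φR_n = 0.75 × (2×168.48 + 2×172.8) = 511.9 kN.
Tension rupture (net): A_n = (324 − 2×35)×6 = 1524 mm² (U = 1.0, A_e = A_n). φR_n = 0.75 × 400 × 1524 = 457.2 kN.
Block shear: shear path 2×[75+1×93] = 2×168 mm, A_gv = 2016, A_nv = 2×(168 − 1.5×35)×6 = 1386 mm²; tension across gage: (110 − 1×35)×6 = 450 mm². R_n = min(0.6×400×1386, 0.6×250×2016) + 1.0×400×450 = min(332.64, 302.4) + 180 = 482.4 kN. φR_n = 0.75 × 482.4 = 361.8 kN.
Governing: min(1227.8, 511.9, 457.2, 361.8) = 361.8 kN → block shear.

361.8 kN (block shear governs)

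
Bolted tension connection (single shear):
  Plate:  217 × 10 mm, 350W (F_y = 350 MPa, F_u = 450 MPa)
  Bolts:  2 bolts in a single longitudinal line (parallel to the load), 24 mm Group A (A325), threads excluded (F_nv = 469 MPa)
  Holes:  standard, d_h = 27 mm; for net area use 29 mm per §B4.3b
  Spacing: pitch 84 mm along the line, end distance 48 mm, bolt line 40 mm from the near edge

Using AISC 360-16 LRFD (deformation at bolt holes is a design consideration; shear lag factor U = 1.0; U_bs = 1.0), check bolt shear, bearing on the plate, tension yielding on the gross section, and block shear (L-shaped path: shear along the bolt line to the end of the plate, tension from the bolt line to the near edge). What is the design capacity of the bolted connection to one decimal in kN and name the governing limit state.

Bolt shear: A_b = π(24)²/4 = 452.39 mm². φR_n = 0.75 × 469 × 452.39 × 2 × 1 = 318.3 kN.
Bearing (10 mm plate, F_u = 450 MPa): end bolts L_c = 48 − 27/2 = 34.5, R_n = min(1.2×34.5×10×450, 2.4×24×10×450) = 186.3 kN/bolt; interior L_c = 84 − 27 = 57, R_n = 259.2 kN/bolt. φR_n = 0.75 × (1×186.3 + 1×259.2) = 334.1 kN.
Tension yield (gross): A_g = 217×10 = 2170 mm². φR_n = 0.90 × 350 × 2170 = 683.6 kN.
Block shear: shear path 1×[48+1×84] = 1×132 mm, A_gv = 1320, A_nv = 1×(132 − 1.5×29)×10 = 885 mm²; tension to near edge: (40 − 0.5×29)×10 = 255 mm². R_n = min(0.6×450×885, 0.6×350×1320) + 1.0×450×255 = min(238.95, 277.2) + 114.75 = 353.7 kN. φR_n = 0.75 × 353.7 = 265.3 kN.
Governing: min(318.3, 334.1, 683.6, 265.3) = 265.3 kN → block shear.

265.3 kN (block shear governs)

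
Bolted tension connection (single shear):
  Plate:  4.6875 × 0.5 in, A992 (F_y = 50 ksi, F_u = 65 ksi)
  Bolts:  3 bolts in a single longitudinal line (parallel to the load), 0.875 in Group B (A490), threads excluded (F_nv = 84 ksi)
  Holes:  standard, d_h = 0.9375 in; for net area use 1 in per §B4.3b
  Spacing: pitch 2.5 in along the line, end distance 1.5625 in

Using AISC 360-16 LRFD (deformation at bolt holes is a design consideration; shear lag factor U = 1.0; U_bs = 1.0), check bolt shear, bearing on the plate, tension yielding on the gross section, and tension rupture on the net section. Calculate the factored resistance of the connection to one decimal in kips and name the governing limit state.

89.9 kips (net-section rupture governs)

Bolt shear: A_b = π(0.875)²/4 = 0.60132 in². φR_n = 0.75 × 84 × 0.60132 × 3 × 1 = 113.6 kips.
Bearing (0.5 in plate, F_u = 65 ksi): end bolts L_c = 1.5625 − 0.9375/2 = 1.09375, R_n = min(1.2×1.09375×0.5×65, 2.4×0.875×0.5×65) = 42.656 kips/bolt; interior L_c = 2.5 − 0.9375 = 1.5625, R_n = 60.938 kips/bolt. φR_n = 0.75 × (1×42.656 + 2×60.938) = 123.4 kips.
Tension yield (gross): A_g = 4.6875×0.5 = 2.3438 in². φR_n = 0.90 × 50 × 2.3438 = 105.5 kips.
Tension rupture (net): A_n = (4.6875 − 1×1)×0.5 = 1.8438 in² (U = 1.0, A_e = A_n). φR_n = 0.75 × 65 × 1.8438 = 89.9 kips.
Governing: min(113.6, 123.4, 105.5, 89.9) = 89.9 kips → net-section rupture.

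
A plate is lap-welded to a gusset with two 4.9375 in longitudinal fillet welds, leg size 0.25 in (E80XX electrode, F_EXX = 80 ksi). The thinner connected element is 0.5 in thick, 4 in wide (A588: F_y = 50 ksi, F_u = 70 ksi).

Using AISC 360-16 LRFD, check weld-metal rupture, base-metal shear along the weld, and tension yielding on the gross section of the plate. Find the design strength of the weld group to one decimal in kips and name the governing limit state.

62.8 kips (weld metal governs)

Weld metal: throat = 0.707×0.25 = 0.17675 in, L = 2×4.9375 = 9.875 in. φR_n = 0.75 × 0.6 × 80 × 0.17675 × 9.875 = 62.8 kips.
Base metal shear (0.5 in plate): yield φR_n = 1.0×0.6×50×0.5×9.875 = 148.1 kips; rupture φR_n = 0.75×0.6×70×0.5×9.875 = 155.5 kips; take 148.1 kips (yield).
Tension yield (gross): A_g = 4×0.5 = 2 in². φR_n = 0.90 × 50 × 2 = 90.0 kips.
Governing: min(62.8, 148.1, 90.0) = 62.8 kips → weld metal.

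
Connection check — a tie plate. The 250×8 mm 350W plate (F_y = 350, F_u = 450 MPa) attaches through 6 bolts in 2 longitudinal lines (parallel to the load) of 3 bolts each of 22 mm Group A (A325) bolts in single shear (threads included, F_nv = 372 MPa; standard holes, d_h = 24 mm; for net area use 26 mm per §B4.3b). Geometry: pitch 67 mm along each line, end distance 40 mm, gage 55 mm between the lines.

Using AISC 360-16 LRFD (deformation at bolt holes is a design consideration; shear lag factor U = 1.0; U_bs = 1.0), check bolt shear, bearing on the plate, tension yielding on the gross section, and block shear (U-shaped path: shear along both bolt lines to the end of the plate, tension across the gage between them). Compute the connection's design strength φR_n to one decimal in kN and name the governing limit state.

431.5 kN (block shear governs)

Bolt shear: A_b = π(22)²/4 = 380.13 mm². φR_n = 0.75 × 372 × 380.13 × 6 × 1 = 636.3 kN.
Bearing (8 mm plate, F_u = 450 MPa): end bolts L_c = 40 − 24/2 = 28, R_n = min(1.2×28×8×450, 2.4×22×8×450) = 120.96 kN/bolt; interior L_c = 67 − 24 = 43, R_n = 185.76 kN/bolt. φR_n = 0.75 × (2×120.96 + 4×185.76) = 738.7 kN.
Tension yield (gross): A_g = 250×8 = 2000 mm². φR_n = 0.90 × 350 × 2000 = 630.0 kN.
Block shear: shear path 2×[40+2×67] = 2×174 mm, A_gv = 2784, A_nv = 2×(174 − 2.5×26)×8 = 1744 mm²; tension across gage: (55 − 1×26)×8 = 232 mm². R_n = min(0.6×450×1744, 0.6×350×2784) + 1.0×450×232 = min(470.88, 584.64) + 104.4 = 575.28 kN. φR_n = 0.75 × 575.28 = 431.5 kN.
Governing: min(636.3, 738.7, 630.0, 431.5) = 431.5 kN → block shear.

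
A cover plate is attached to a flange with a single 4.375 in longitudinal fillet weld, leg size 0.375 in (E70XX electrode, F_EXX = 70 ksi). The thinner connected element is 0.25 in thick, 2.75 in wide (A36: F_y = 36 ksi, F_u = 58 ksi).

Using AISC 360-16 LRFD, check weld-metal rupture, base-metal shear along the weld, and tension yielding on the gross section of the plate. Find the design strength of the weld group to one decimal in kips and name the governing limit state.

22.3 kips (gross-section yield governs)

Weld metal: throat = 0.707×0.375 = 0.26513 in, L = 4.375 in. φR_n = 0.75 × 0.6 × 70 × 0.26513 × 4.375 = 36.5 kips.
Base metal shear (0.25 in plate): yield φR_n = 1.0×0.6×36×0.25×4.375 = 23.6 kips; rupture φR_n = 0.75×0.6×58×0.25×4.375 = 28.5 kips; take 23.6 kips (yield).
Tension yield (gross): A_g = 2.75×0.25 = 0.6875 in². φR_n = 0.90 × 36 × 0.6875 = 22.3 kips.
Governing: min(36.5, 23.6, 22.3) = 22.3 kips → gross-section yield.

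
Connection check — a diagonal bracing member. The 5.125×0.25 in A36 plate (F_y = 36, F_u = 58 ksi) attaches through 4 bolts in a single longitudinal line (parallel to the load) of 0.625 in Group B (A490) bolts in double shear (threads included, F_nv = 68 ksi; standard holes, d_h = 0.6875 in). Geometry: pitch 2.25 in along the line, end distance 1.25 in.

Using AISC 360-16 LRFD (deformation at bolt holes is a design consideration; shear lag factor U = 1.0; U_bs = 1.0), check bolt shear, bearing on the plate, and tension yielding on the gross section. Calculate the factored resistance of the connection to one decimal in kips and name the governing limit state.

Bolt shear: A_b = π(0.625)²/4 = 0.3068 in². φR_n = 0.75 × 68 × 0.3068 × 4 × 2 = 125.2 kips.
Bearing (0.25 in plate, F_u = 58 ksi): end bolts L_c = 1.25 − 0.6875/2 = 0.90625, R_n = min(1.2×0.90625×0.25×58, 2.4×0.625×0.25×58) = 15.769 kips/bolt; interior L_c = 2.25 − 0.6875 = 1.5625, R_n = 21.75 kips/bolt. φR_n = 0.75 × (1×15.769 + 3×21.75) = 60.8 kips.
Tension yield (gross): A_g = 5.125×0.25 = 1.2813 in². φR_n = 0.90 × 36 × 1.2813 = 41.5 kips.
Governing: min(125.2, 60.8, 41.5) = 41.5 kips → gross-section yield.

41.5 kips (gross-section yield governs)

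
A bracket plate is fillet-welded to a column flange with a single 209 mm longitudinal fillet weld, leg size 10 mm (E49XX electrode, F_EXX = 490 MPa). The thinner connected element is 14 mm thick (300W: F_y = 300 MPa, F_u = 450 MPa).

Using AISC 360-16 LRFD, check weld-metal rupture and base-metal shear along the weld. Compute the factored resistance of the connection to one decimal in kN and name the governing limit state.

Weld metal: throat = 0.707×10 = 7.07 mm, L = 209 mm. φR_n = 0.75 × 0.6 × 490 × 7.07 × 209 = 325.8 kN.
Base metal shear (14 mm plate): yield φR_n = 1.0×0.6×300×14×209 = 526.7 kN; rupture φR_n = 0.75×0.6×450×14×209 = 592.5 kN; take 526.7 kN (yield).
Governing: min(325.8, 526.7) = 325.8 kN → weld metal.

325.8 kN (weld metal governs)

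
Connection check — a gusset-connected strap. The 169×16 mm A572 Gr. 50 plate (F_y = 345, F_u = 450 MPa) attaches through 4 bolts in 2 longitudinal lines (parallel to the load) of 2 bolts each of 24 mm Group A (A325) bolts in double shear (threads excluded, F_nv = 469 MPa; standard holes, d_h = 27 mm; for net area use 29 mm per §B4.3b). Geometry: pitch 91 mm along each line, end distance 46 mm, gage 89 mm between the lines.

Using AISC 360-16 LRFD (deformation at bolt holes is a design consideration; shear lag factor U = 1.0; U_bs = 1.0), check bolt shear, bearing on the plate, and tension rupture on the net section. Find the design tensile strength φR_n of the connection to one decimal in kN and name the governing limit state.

599.4 kN (net-section rupture governs)

Bolt shear: A_b = π(24)²/4 = 452.39 mm². φR_n = 0.75 × 469 × 452.39 × 4 × 2 = 1273.0 kN.
Bearing (16 mm plate, F_u = 450 MPa): end bolts L_c = 46 − 27/2 = 32.5, R_n = min(1.2×32.5×16×450, 2.4×24×16×450) = 280.8 kN/bolt; interior L_c = 91 − 27 = 64, R_n = 414.72 kN/bolt. φR_n = 0.75 × (2×280.8 + 2×414.72) = 1043.3 kN.
Tension rupture (net): A_n = (169 − 2×29)×16 = 1776 mm² (U = 1.0, A_e = A_n). φR_n = 0.75 × 450 × 1776 = 599.4 kN.
Governing: min(1273.0, 1043.3, 599.4) = 599.4 kN → net-section rupture.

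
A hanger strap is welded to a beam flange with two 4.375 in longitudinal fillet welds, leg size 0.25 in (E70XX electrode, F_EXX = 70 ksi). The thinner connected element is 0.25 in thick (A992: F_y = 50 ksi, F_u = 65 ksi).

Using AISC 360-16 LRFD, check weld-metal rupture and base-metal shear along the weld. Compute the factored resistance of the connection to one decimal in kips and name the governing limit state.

48.7 kips (weld metal governs)

Weld metal: throat = 0.707×0.25 = 0.17675 in, L = 2×4.375 = 8.75 in. φR_n = 0.75 × 0.6 × 70 × 0.17675 × 8.75 = 48.7 kips.
Base metal shear (0.25 in plate): yield φR_n = 1.0×0.6×50×0.25×8.75 = 65.6 kips; rupture φR_n = 0.75×0.6×65×0.25×8.75 = 64.0 kips; take 64.0 kips (rupture).
Governing: min(48.7, 64.0) = 48.7 kips → weld metal.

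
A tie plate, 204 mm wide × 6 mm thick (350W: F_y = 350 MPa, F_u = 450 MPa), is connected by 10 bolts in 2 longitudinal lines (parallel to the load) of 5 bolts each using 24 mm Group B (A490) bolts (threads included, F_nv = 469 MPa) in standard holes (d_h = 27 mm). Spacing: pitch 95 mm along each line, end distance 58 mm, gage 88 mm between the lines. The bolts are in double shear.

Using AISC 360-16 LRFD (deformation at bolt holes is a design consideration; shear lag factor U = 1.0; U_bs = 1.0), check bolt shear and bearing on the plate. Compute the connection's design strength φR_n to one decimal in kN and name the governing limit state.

1149.4 kN (bearing governs)

Bolt shear: A_b = π(24)²/4 = 452.39 mm². φR_n = 0.75 × 469 × 452.39 × 10 × 2 = 3182.6 kN.
Bearing (6 mm plate, F_u = 450 MPa): end bolts L_c = 58 − 27/2 = 44.5, R_n = min(1.2×44.5×6×450, 2.4×24×6×450) = 144.18 kN/bolt; interior L_c = 95 − 27 = 68, R_n = 155.52 kN/bolt. φR_n = 0.75 × (2×144.18 + 8×155.52) = 1149.4 kN.
Governing: min(3182.6, 1149.4) = 1149.4 kN → bearing.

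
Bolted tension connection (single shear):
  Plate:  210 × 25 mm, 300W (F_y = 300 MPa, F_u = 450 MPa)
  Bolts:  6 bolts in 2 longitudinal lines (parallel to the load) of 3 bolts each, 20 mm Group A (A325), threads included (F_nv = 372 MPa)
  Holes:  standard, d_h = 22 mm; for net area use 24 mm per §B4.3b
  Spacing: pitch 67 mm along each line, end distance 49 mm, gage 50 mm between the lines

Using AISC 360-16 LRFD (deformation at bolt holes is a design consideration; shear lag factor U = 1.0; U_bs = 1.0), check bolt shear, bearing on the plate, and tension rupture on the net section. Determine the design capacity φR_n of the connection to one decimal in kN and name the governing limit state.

525.9 kN (bolt shear governs)

Bolt shear: A_b = π(20)²/4 = 314.16 mm². φR_n = 0.75 × 372 × 314.16 × 6 × 1 = 525.9 kN.
Bearing (25 mm plate, F_u = 450 MPa): end bolts L_c = 49 − 22/2 = 38, R_n = min(1.2×38×25×450, 2.4×20×25×450) = 513 kN/bolt; interior L_c = 67 − 22 = 45, R_n = 540 kN/bolt. φR_n = 0.75 × (2×513 + 4×540) = 2389.5 kN.
Tension rupture (net): A_n = (210 − 2×24)×25 = 4050 mm² (U = 1.0, A_e = A_n). φR_n = 0.75 × 450 × 4050 = 1366.9 kN.
Governing: min(525.9, 2389.5, 1366.9) = 525.9 kN → bolt shear.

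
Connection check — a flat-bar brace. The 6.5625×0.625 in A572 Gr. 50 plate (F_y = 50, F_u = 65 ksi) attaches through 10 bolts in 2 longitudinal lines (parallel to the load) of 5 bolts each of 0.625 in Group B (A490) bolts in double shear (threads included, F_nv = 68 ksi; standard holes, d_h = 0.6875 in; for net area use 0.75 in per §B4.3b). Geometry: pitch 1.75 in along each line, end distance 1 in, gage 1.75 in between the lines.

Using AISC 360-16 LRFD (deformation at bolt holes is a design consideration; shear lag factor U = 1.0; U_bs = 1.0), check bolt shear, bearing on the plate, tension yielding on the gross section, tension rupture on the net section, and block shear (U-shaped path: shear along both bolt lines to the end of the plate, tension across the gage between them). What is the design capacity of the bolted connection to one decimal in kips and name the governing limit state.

154.2 kips (net-section rupture governs)

Bolt shear: A_b = π(0.625)²/4 = 0.3068 in². φR_n = 0.75 × 68 × 0.3068 × 10 × 2 = 312.9 kips.
Bearing (0.625 in plate, F_u = 65 ksi): end bolts L_c = 1 − 0.6875/2 = 0.65625, R_n = min(1.2×0.65625×0.625×65, 2.4×0.625×0.625×65) = 31.992 kips/bolt; interior L_c = 1.75 − 0.6875 = 1.0625, R_n = 51.797 kips/bolt. φR_n = 0.75 × (2×31.992 + 8×51.797) = 358.8 kips.
Tension yield (gross): A_g = 6.5625×0.625 = 4.1016 in². φR_n = 0.90 × 50 × 4.1016 = 184.6 kips.
Tension rupture (net): A_n = (6.5625 − 2×0.75)×0.625 = 3.1641 in² (U = 1.0, A_e = A_n). φR_n = 0.75 × 65 × 3.1641 = 154.2 kips.
Block shear: shear path 2×[1+4×1.75] = 2×8 in, A_gv = 10, A_nv = 2×(8 − 4.5×0.75)×0.625 = 5.7813 in²; tension across gage: (1.75 − 1×0.75)×0.625 = 0.625 in². R_n = min(0.6×65×5.7813, 0.6×50×10) + 1.0×65×0.625 = min(225.47, 300) + 40.625 = 266.1 kips. φR_n = 0.75 × 266.1 = 199.6 kips.
Governing: min(312.9, 358.8, 184.6, 154.2, 199.6) = 154.2 kips → net-section rupture.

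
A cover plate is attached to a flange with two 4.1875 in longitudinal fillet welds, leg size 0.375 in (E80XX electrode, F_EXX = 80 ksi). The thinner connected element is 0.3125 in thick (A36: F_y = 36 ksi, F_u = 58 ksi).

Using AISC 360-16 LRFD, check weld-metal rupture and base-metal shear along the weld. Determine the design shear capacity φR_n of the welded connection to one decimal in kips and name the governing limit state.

56.5 kips (base-metal shear governs)

Weld metal: throat = 0.707×0.375 = 0.26513 in, L = 2×4.1875 = 8.375 in. φR_n = 0.75 × 0.6 × 80 × 0.26513 × 8.375 = 79.9 kips.
Base metal shear (0.3125 in plate): yield φR_n = 1.0×0.6×36×0.3125×8.375 = 56.5 kips; rupture φR_n = 0.75×0.6×58×0.3125×8.375 = 68.3 kips; take 56.5 kips (yield).
Governing: min(79.9, 56.5) = 56.5 kips → base-metal shear.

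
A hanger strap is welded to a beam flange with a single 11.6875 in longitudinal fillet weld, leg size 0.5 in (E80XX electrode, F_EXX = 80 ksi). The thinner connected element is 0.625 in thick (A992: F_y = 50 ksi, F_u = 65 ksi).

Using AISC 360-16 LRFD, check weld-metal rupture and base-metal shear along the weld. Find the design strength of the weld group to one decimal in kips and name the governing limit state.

148.7 kips (weld metal governs)

Weld metal: throat = 0.707×0.5 = 0.3535 in, L = 11.6875 in. φR_n = 0.75 × 0.6 × 80 × 0.3535 × 11.6875 = 148.7 kips.
Base metal shear (0.625 in plate): yield φR_n = 1.0×0.6×50×0.625×11.6875 = 219.1 kips; rupture φR_n = 0.75×0.6×65×0.625×11.6875 = 213.7 kips; take 213.7 kips (rupture).
Governing: min(148.7, 213.7) = 148.7 kips → weld metal.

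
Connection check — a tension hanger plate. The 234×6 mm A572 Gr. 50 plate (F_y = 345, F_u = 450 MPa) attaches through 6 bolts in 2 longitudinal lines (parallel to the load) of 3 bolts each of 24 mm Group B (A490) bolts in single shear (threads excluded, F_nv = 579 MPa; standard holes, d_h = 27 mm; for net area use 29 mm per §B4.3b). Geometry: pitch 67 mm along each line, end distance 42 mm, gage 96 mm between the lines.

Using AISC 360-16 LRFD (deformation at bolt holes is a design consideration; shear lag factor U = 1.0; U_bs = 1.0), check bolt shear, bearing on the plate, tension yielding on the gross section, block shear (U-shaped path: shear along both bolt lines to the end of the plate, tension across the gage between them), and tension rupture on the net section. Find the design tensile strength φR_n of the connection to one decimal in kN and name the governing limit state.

Bolt shear: A_b = π(24)²/4 = 452.39 mm². φR_n = 0.75 × 579 × 452.39 × 6 × 1 = 1178.7 kN.
Bearing (6 mm plate, F_u = 450 MPa): end bolts L_c = 42 − 27/2 = 28.5, R_n = min(1.2×28.5×6×450, 2.4×24×6×450) = 92.34 kN/bolt; interior L_c = 67 − 27 = 40, R_n = 129.6 kN/bolt. φR_n = 0.75 × (2×92.34 + 4×129.6) = 527.3 kN.
Tension yield (gross): A_g = 234×6 = 1404 mm². φR_n = 0.90 × 345 × 1404 = 435.9 kN.
Block shear: shear path 2×[42+2×67] = 2×176 mm, A_gv = 2112, A_nv = 2×(176 − 2.5×29)×6 = 1242 mm²; tension across gage: (96 − 1×29)×6 = 402 mm². R_n = min(0.6×450×1242, 0.6×345×2112) + 1.0×450×402 = min(335.34, 437.18) + 180.9 = 516.24 kN. φR_n = 0.75 × 516.24 = 387.2 kN.
Tension rupture (net): A_n = (234 − 2×29)×6 = 1056 mm² (U = 1.0, A_e = A_n). φR_n = 0.75 × 450 × 1056 = 356.4 kN.
Governing: min(1178.7, 527.3, 435.9, 387.2, 356.4) = 356.4 kN → net-section rupture.

356.4 kN (net-section rupture governs)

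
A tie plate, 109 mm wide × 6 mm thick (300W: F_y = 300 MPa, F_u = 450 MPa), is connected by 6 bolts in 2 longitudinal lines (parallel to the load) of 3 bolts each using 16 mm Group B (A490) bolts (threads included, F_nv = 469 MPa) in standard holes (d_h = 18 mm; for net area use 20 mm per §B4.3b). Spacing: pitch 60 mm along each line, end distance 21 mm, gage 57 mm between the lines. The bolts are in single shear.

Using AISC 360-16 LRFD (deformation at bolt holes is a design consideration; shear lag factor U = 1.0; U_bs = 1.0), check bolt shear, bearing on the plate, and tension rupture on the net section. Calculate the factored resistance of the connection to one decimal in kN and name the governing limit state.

139.7 kN (net-section rupture governs)

Bolt shear: A_b = π(16)²/4 = 201.06 mm². φR_n = 0.75 × 469 × 201.06 × 6 × 1 = 424.3 kN.
Bearing (6 mm plate, F_u = 450 MPa): end bolts L_c = 21 − 18/2 = 12, R_n = min(1.2×12×6×450, 2.4×16×6×450) = 38.88 kN/bolt; interior L_c = 60 − 18 = 42, R_n = 103.68 kN/bolt. φR_n = 0.75 × (2×38.88 + 4×103.68) = 369.4 kN.
Tension rupture (net): A_n = (109 − 2×20)×6 = 414 mm² (U = 1.0, A_e = A_n). φR_n = 0.75 × 450 × 414 = 139.7 kN.
Governing: min(424.3, 369.4, 139.7) = 139.7 kN → net-section rupture.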